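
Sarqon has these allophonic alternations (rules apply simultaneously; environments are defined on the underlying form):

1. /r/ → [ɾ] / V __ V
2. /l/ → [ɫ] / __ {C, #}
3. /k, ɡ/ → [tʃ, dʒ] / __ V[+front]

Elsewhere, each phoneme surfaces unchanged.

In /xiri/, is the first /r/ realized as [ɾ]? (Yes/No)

Yes

/r/ (between /i/ and /i/) occurs between two vowels → [ɾ] by rule 1.
The actual realization is [ɾ], which matches [ɾ].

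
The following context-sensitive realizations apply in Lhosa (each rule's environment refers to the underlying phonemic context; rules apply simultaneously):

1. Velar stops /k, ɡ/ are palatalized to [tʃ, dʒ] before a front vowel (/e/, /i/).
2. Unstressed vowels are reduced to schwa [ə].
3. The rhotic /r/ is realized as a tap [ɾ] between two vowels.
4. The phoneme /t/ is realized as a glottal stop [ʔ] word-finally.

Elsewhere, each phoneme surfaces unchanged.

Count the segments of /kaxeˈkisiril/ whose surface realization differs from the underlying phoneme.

Segments that undergo a rule: /a/ → [ə] (rule 2); /e/ → [ə] (rule 2); /k/ → [tʃ] (rule 1); /i/ → [ə] (rule 2); /r/ → [ɾ] (rule 3); /i/ → [ə] (rule 2).
All other segments surface unchanged.

6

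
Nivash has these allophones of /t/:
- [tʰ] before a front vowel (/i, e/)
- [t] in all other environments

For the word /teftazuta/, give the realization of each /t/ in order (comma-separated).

[tʰ], [t], [t]

Occurrence 1 (position 1): before a front vowel (/i, e/) → [tʰ].
Occurrence 2 (position 4): no conditioning environment matches → elsewhere allophone [t].
Occurrence 3 (position 8): no conditioning environment matches → elsewhere allophone [t].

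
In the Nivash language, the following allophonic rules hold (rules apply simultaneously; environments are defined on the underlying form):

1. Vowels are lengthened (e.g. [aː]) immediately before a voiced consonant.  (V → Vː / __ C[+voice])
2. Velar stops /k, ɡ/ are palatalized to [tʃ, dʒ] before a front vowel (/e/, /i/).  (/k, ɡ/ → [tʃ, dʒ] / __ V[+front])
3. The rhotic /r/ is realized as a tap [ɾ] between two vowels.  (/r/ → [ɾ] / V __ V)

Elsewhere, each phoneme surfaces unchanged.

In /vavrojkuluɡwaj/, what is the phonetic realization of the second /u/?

[uː]

Rule 1 applies to /u/ (between /l/ and /ɡ/: before a voiced consonant) → [uː].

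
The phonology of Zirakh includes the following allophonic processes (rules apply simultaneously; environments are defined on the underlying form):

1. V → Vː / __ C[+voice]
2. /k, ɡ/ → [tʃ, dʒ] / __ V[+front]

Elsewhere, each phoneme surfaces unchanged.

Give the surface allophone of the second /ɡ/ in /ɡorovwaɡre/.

/ɡ/ — between /a/ and /r/; rule 2 does not apply here → [ɡ].

[ɡ]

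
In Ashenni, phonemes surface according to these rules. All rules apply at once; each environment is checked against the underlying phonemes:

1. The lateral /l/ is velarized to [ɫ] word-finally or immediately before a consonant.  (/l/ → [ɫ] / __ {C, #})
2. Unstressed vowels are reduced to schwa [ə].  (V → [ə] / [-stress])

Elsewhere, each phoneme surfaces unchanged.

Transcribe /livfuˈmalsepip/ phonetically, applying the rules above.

[ləvfəˈmaɫsəpəp]

/l/ (word-initial): rule 1 targets it, but not word-finally or immediately before a consonant → unchanged [l].
/i/ (between /l/ and /v/): in an unstressed syllable, so rule 2 applies → [ə].
/v/ — not in any rule's target class → [v].
/f/ — not in any rule's target class → [f].
Rule 2 applies to /u/ (between /f/ and /m/: in an unstressed syllable) → [ə].
/m/ (between /u/ and /a/): no rule targets it → [m].
/a/ (between /m/ and /l/) is in the target of rule 2 but the environment (in an unstressed syllable) is not met → [a].
/l/ — between /a/ and /s/, word-finally or immediately before a consonant — surfaces as [ɫ] (rule 1).
/s/ (between /l/ and /e/) is unaffected → [s].
/e/ meets the environment for rule 2 (in an unstressed syllable) → [ə].
/p/ (between /e/ and /i/): no rule targets it → [p].
/i/ (between /p/ and /p/) occurs in an unstressed syllable → [ə] by rule 2.
/p/ — not in any rule's target class → [p].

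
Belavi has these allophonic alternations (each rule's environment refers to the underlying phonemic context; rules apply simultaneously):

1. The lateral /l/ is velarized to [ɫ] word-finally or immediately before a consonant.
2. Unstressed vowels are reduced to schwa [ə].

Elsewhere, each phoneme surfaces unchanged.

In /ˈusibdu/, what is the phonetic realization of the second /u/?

[ə]

/u/ (word-final) occurs in an unstressed syllable → [ə] by rule 2.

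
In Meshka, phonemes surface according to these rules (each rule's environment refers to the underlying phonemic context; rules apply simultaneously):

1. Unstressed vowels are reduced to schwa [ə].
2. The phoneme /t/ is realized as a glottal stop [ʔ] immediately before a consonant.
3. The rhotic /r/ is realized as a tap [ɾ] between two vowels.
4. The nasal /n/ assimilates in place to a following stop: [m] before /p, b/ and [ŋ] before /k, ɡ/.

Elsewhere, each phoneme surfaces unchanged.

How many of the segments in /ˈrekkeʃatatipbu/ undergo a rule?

Segments that undergo a rule: /e/ → [ə] (rule 1); /a/ → [ə] (rule 1); /a/ → [ə] (rule 1); /i/ → [ə] (rule 1); /u/ → [ə] (rule 1).
All other segments surface unchanged.

5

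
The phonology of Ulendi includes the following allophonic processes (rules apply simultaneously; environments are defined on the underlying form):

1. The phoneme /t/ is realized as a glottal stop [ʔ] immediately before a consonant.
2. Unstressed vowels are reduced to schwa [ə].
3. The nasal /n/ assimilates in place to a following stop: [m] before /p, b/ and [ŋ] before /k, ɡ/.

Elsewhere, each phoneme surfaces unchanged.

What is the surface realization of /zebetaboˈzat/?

[zəbətəbəˈzat]

/z/ — not in any rule's target class → [z].
/e/ — between /z/ and /b/, in an unstressed syllable — surfaces as [ə] (rule 2).
/b/ (between /e/ and /e/): no rule targets it → [b].
/e/ (between /b/ and /t/): in an unstressed syllable, so rule 2 applies → [ə].
/t/ — between /e/ and /a/; rule 1 does not apply here → [t].
/a/ (between /t/ and /b/) occurs in an unstressed syllable → [ə] by rule 2.
/b/ stays [b].
/o/ (between /b/ and /z/) occurs in an unstressed syllable → [ə] by rule 2.
/z/ (between /o/ and /a/): no rule targets it → [z].
/a/ — between /z/ and /t/; rule 2 does not apply here → [a].
/t/ (word-final) fails the environment for rule 1, so it stays [t].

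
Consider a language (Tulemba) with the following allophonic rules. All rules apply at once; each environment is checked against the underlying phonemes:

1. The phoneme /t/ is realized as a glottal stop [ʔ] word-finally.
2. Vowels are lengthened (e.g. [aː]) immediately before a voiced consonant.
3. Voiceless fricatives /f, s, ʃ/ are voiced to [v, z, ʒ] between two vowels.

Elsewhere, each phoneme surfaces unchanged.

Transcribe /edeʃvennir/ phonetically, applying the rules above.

/e/ — word-initial, before a voiced consonant — surfaces as [eː] (rule 2).
/d/ (between /e/ and /e/): no rule targets it → [d].
/e/ — between /d/ and /ʃ/; rule 2 does not apply here → [e].
/ʃ/ (between /e/ and /v/) is in the target of rule 3 but the environment (between two vowels) is not met → [ʃ].
/v/ (between /ʃ/ and /e/): no rule targets it → [v].
/e/ (between /v/ and /n/): before a voiced consonant, so rule 2 applies → [eː].
/n/ stays [n].
/n/ (between /n/ and /i/): no rule targets it → [n].
/i/ meets the environment for rule 2 (before a voiced consonant) → [iː].
/r/ — not in any rule's target class → [r].

[eːdeʃveːnniːr]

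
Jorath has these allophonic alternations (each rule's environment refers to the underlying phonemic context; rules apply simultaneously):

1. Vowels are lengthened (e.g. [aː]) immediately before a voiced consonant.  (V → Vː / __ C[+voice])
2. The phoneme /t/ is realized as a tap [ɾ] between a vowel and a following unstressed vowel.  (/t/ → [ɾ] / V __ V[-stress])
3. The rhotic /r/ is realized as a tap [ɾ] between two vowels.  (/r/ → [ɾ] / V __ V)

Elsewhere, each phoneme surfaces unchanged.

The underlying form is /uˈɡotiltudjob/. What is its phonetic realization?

Rule 1 applies to /u/ (word-initial: before a voiced consonant) → [uː].
/ɡ/ stays [ɡ].
/o/ (between /ɡ/ and /t/): rule 1 targets it, but not before a voiced consonant → unchanged [o].
/t/ meets the environment for rule 2 (between a vowel and a following unstressed vowel) → [ɾ].
/i/ meets the environment for rule 1 (before a voiced consonant) → [iː].
/l/ stays [l].
/t/ (between /l/ and /u/) fails the environment for rule 2, so it stays [t].
/u/ meets the environment for rule 1 (before a voiced consonant) → [uː].
/d/ stays [d].
/j/ (between /d/ and /o/): no rule targets it → [j].
/o/ (between /j/ and /b/) occurs before a voiced consonant → [oː] by rule 1.
/b/ stays [b].

[uːˈɡoɾiːltuːdjoːb]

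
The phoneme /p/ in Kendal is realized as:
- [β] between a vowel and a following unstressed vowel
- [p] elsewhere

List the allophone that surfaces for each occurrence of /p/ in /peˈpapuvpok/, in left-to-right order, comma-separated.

Occurrence 1 (position 1): no conditioning environment matches → elsewhere allophone [p].
Occurrence 2 (position 3): no conditioning environment matches → elsewhere allophone [p].
Occurrence 3 (position 5): between a vowel and a following unstressed vowel → [β].
Occurrence 4 (position 8): no conditioning environment matches → elsewhere allophone [p].

[p], [p], [β], [p]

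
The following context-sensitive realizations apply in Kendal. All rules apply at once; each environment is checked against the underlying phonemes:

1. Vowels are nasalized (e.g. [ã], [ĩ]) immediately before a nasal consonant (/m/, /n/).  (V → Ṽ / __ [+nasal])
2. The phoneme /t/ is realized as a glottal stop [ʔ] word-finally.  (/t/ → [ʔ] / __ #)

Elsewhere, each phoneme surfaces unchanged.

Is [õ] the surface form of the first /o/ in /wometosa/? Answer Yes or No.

/o/ meets the environment for rule 1 (before a nasal consonant) → [õ].
The actual realization is [õ], which matches [õ].

Yes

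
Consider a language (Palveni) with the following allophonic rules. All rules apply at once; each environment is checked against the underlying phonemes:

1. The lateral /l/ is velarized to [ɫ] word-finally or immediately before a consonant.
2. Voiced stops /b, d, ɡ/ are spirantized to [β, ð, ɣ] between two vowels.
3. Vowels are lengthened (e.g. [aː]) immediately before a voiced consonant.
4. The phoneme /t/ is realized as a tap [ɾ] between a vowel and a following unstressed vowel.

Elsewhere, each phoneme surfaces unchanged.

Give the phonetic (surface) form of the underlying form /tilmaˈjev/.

/t/ (word-initial): rule 4 targets it, but not between a vowel and a following unstressed vowel → unchanged [t].
/i/ — between /t/ and /l/, before a voiced consonant — surfaces as [iː] (rule 3).
/l/ — between /i/ and /m/, word-finally or immediately before a consonant — surfaces as [ɫ] (rule 1).
/m/ — not in any rule's target class → [m].
/a/ (between /m/ and /j/) occurs before a voiced consonant → [aː] by rule 3.
/j/ (between /a/ and /e/): no rule targets it → [j].
Rule 3 applies to /e/ (between /j/ and /v/: before a voiced consonant) → [eː].
/v/ — not in any rule's target class → [v].

[tiːɫmaːˈjeːv]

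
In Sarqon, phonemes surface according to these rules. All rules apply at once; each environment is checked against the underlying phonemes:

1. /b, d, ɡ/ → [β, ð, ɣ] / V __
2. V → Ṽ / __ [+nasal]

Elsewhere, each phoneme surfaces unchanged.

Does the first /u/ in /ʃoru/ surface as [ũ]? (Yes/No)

/u/ (word-final): rule 2 targets it, but not before a nasal consonant → unchanged [u].
The actual realization is [u], not [ũ].

No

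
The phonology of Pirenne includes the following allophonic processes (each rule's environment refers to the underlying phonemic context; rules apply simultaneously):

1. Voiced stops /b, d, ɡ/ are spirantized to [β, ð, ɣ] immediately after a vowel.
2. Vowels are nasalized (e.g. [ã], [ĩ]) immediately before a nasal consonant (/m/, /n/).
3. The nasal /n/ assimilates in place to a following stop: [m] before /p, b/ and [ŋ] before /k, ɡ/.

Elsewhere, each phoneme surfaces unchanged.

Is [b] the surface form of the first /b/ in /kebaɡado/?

/b/ (between /e/ and /a/) occurs immediately after a vowel → [β] by rule 1.
The actual realization is [β], not [b].

No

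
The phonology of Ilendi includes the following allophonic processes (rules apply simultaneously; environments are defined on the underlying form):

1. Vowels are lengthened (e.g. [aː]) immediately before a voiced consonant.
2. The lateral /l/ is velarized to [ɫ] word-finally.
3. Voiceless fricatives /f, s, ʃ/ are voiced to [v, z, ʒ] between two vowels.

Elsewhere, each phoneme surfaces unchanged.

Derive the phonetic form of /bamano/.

Rule 1 applies to /a/ (between /b/ and /m/: before a voiced consonant) → [aː].
/a/ meets the environment for rule 1 (before a voiced consonant) → [aː].
/o/ — word-final; rule 1 does not apply here → [o].

[baːmaːno]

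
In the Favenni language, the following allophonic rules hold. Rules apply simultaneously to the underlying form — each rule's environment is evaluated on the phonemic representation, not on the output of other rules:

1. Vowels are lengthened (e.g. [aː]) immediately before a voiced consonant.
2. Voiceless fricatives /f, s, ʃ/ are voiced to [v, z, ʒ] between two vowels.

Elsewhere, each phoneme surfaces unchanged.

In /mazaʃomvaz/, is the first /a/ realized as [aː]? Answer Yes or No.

Yes

/a/ (between /m/ and /z/): before a voiced consonant, so rule 1 applies → [aː].
The actual realization is [aː], which matches [aː].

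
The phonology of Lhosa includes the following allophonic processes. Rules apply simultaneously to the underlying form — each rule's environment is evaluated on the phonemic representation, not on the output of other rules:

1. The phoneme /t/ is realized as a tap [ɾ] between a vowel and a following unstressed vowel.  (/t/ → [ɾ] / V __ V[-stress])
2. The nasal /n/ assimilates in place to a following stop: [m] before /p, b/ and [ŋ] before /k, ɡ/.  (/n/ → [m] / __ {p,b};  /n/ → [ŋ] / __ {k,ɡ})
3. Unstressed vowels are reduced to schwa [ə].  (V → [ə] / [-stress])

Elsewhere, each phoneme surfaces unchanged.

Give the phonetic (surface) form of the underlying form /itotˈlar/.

[əɾətˈlar]

/i/ (word-initial) occurs in an unstressed syllable → [ə] by rule 3.
/t/ (between /i/ and /o/): between a vowel and a following unstressed vowel, so rule 1 applies → [ɾ].
/o/ — between /t/ and /t/, in an unstressed syllable — surfaces as [ə] (rule 3).
/t/ — between /o/ and /l/; rule 1 does not apply here → [t].
/l/ stays [l].
/a/ (between /l/ and /r/): rule 3 targets it, but not in an unstressed syllable → unchanged [a].
/r/ stays [r].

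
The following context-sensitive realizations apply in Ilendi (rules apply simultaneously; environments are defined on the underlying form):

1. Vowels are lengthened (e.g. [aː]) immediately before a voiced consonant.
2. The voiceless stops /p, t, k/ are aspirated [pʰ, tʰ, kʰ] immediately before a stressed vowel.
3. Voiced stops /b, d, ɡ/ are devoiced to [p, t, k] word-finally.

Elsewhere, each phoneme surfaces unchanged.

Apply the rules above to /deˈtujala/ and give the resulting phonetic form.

[deˈtʰuːjaːla]

/d/ (word-initial) fails the environment for rule 3, so it stays [d].
/e/ — between /d/ and /t/; rule 1 does not apply here → [e].
/t/ (between /e/ and /u/) occurs immediately before a stressed vowel → [tʰ] by rule 2.
/u/ (between /t/ and /j/): before a voiced consonant, so rule 1 applies → [uː].
/j/ (between /u/ and /a/) is unaffected → [j].
/a/ meets the environment for rule 1 (before a voiced consonant) → [aː].
/l/ stays [l].
/a/ (word-final) is in the target of rule 1 but the environment (before a voiced consonant) is not met → [a].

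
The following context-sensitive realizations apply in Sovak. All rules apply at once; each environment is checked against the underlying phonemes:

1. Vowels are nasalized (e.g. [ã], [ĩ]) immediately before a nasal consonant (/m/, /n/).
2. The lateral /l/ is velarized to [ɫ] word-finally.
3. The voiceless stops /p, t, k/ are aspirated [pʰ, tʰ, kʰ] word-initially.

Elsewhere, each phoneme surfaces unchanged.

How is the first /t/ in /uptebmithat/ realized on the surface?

/t/ (between /p/ and /e/): rule 3 targets it, but not word-initially → unchanged [t].

[t]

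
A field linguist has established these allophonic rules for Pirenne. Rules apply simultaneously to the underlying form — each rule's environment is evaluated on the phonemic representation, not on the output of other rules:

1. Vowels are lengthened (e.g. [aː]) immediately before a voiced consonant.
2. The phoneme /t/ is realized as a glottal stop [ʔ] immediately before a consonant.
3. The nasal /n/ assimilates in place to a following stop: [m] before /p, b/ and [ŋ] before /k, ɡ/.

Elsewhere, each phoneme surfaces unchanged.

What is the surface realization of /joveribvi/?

/o/ (between /j/ and /v/): before a voiced consonant, so rule 1 applies → [oː].
/e/ — between /v/ and /r/, before a voiced consonant — surfaces as [eː] (rule 1).
Rule 1 applies to /i/ (between /r/ and /b/: before a voiced consonant) → [iː].
/i/ — word-final; rule 1 does not apply here → [i].

[joːveːriːbvi]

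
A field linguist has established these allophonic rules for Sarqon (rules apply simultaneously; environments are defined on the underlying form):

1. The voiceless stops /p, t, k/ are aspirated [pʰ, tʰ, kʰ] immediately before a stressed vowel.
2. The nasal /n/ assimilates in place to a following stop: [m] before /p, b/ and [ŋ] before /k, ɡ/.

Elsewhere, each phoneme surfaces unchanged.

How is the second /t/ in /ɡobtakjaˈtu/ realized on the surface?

/t/ — between /a/ and /u/, immediately before a stressed vowel — surfaces as [tʰ] (rule 1).

[tʰ]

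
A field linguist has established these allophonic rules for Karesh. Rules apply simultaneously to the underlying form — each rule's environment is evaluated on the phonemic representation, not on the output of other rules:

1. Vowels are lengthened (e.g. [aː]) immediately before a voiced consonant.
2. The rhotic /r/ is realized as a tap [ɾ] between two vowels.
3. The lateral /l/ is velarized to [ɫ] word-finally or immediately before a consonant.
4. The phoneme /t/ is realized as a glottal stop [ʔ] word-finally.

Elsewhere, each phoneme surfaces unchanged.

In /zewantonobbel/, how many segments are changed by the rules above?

6

Segments that undergo a rule: /e/ → [eː] (rule 1); /a/ → [aː] (rule 1); /o/ → [oː] (rule 1); /o/ → [oː] (rule 1); /e/ → [eː] (rule 1); /l/ → [ɫ] (rule 3).
All other segments surface unchanged.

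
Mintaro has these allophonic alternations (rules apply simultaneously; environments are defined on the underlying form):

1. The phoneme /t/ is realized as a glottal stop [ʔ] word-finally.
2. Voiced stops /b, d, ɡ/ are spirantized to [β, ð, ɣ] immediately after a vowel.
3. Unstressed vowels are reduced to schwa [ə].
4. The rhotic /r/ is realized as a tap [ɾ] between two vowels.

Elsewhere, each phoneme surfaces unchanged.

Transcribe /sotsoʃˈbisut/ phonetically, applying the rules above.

/s/ stays [s].
/o/ — between /s/ and /t/, in an unstressed syllable — surfaces as [ə] (rule 3).
/t/ (between /o/ and /s/): rule 1 targets it, but not word-finally → unchanged [t].
/s/ — not in any rule's target class → [s].
/o/ (between /s/ and /ʃ/): in an unstressed syllable, so rule 3 applies → [ə].
/ʃ/ (between /o/ and /b/) is unaffected → [ʃ].
/b/ (between /ʃ/ and /i/): rule 2 targets it, but not immediately after a vowel → unchanged [b].
/i/ (between /b/ and /s/): rule 3 targets it, but not in an unstressed syllable → unchanged [i].
/s/ (between /i/ and /u/): no rule targets it → [s].
/u/ (between /s/ and /t/) occurs in an unstressed syllable → [ə] by rule 3.
/t/ (word-final) occurs word-finally → [ʔ] by rule 1.

[sətsəʃˈbisəʔ]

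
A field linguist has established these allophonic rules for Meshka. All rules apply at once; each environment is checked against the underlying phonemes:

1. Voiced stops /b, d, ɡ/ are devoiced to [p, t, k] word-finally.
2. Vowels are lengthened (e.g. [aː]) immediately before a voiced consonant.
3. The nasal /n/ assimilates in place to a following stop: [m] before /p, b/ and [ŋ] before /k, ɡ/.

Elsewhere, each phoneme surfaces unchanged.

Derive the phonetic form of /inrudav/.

[iːnruːdaːv]

Rule 2 applies to /i/ (word-initial: before a voiced consonant) → [iː].
/n/ (between /i/ and /r/) is in the target of rule 3 but the environment (before a labial or velar stop) is not met → [n].
/r/ (between /n/ and /u/) is unaffected → [r].
Rule 2 applies to /u/ (between /r/ and /d/: before a voiced consonant) → [uː].
/d/ (between /u/ and /a/) is in the target of rule 1 but the environment (word-finally) is not met → [d].
/a/ (between /d/ and /v/): before a voiced consonant, so rule 2 applies → [aː].
/v/ stays [v].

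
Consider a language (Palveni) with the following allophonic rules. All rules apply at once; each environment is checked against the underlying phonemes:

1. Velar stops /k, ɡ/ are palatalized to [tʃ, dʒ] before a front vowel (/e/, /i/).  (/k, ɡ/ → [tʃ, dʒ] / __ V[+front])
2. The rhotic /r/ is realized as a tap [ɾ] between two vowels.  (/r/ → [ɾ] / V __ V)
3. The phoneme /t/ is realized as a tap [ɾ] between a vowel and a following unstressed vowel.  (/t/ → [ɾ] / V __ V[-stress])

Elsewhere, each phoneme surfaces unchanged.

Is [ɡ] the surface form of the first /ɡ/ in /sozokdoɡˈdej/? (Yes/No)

/ɡ/ (between /o/ and /d/) is in the target of rule 1 but the environment (before a front vowel) is not met → [ɡ].
The actual realization is [ɡ], which matches [ɡ].

Yes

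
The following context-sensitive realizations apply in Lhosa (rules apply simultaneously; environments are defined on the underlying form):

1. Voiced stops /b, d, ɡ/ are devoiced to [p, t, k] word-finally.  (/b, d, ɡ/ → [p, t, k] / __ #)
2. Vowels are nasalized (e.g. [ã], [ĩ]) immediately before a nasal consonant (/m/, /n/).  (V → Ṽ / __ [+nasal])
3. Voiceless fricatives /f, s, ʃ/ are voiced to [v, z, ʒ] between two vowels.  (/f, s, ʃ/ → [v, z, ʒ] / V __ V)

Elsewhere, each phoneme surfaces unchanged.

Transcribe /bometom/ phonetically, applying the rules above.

[bõmetõm]

/b/ — word-initial; rule 1 does not apply here → [b].
/o/ (between /b/ and /m/) occurs before a nasal consonant → [õ] by rule 2.
/e/ (between /m/ and /t/) is in the target of rule 2 but the environment (before a nasal consonant) is not met → [e].
/o/ (between /t/ and /m/): before a nasal consonant, so rule 2 applies → [õ].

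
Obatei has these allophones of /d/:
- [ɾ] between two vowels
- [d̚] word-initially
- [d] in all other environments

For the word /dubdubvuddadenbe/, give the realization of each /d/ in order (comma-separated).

Occurrence 1 (position 1): word-initially → [d̚].
Occurrence 2 (position 4): no conditioning environment matches → elsewhere allophone [d].
Occurrence 3 (position 9): no conditioning environment matches → elsewhere allophone [d].
Occurrence 4 (position 10): no conditioning environment matches → elsewhere allophone [d].
Occurrence 5 (position 12): between two vowels → [ɾ].

[d̚], [d], [d], [d], [ɾ]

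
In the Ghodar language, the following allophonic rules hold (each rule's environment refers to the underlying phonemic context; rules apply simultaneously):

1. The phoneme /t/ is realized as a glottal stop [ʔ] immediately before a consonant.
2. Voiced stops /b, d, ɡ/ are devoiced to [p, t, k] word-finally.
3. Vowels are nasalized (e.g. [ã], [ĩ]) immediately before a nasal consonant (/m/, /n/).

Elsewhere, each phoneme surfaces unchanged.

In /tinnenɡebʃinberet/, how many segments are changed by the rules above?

3

Segments that undergo a rule: /i/ → [ĩ] (rule 3); /e/ → [ẽ] (rule 3); /i/ → [ĩ] (rule 3).
All other segments surface unchanged.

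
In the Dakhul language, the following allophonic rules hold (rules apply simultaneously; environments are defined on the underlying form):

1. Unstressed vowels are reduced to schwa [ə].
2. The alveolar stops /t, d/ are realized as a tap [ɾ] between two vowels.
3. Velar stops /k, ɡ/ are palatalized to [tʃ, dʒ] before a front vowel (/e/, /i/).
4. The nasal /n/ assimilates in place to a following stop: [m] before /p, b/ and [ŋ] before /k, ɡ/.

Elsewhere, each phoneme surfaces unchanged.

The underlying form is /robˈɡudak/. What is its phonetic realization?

/r/ stays [r].
/o/ (between /r/ and /b/): in an unstressed syllable, so rule 1 applies → [ə].
/b/ stays [b].
/ɡ/ — between /b/ and /u/; rule 3 does not apply here → [ɡ].
/u/ — between /ɡ/ and /d/; rule 1 does not apply here → [u].
/d/ meets the environment for rule 2 (between two vowels) → [ɾ].
/a/ (between /d/ and /k/) occurs in an unstressed syllable → [ə] by rule 1.
/k/ (word-final): rule 3 targets it, but not before a front vowel → unchanged [k].

[rəbˈɡuɾək]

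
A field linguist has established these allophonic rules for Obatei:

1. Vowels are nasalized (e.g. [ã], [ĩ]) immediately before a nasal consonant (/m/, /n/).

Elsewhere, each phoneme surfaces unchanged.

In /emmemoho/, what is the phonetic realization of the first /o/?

[o]

/o/ (between /m/ and /h/): rule 1 targets it, but not before a nasal consonant → unchanged [o].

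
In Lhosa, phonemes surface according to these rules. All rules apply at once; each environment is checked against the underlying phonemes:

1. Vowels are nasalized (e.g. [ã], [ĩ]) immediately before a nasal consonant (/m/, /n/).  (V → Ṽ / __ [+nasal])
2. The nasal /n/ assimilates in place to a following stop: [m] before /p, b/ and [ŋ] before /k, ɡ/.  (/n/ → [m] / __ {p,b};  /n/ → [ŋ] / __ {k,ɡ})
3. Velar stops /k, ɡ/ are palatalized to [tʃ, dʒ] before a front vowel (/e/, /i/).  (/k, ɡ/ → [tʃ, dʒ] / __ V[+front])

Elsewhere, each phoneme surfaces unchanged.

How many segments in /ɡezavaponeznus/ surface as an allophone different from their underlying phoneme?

Segments that undergo a rule: /ɡ/ → [dʒ] (rule 3); /o/ → [õ] (rule 1).
All other segments surface unchanged.

2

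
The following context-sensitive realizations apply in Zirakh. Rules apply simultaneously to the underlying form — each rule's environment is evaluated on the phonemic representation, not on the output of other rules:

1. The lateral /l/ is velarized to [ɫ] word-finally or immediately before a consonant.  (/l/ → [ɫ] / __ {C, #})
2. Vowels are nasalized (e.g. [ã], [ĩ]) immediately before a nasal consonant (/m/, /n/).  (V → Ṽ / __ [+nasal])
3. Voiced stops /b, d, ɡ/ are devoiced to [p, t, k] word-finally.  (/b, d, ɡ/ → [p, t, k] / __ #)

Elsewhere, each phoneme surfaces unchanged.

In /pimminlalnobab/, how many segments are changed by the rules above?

4

Segments that undergo a rule: /i/ → [ĩ] (rule 2); /i/ → [ĩ] (rule 2); /l/ → [ɫ] (rule 1); /b/ → [p] (rule 3).
All other segments surface unchanged.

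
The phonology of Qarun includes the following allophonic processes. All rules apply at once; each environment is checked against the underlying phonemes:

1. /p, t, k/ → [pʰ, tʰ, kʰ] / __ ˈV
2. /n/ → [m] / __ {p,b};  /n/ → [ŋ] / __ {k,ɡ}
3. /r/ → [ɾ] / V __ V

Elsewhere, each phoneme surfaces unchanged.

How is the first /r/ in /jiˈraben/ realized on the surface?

[ɾ]

Rule 3 applies to /r/ (between /i/ and /a/: between two vowels) → [ɾ].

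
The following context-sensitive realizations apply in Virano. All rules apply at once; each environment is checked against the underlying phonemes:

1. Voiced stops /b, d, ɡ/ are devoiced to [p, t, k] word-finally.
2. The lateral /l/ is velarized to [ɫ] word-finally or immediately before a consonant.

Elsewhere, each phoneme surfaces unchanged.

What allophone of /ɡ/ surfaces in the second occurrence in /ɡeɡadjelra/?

/ɡ/ (between /e/ and /a/) fails the environment for rule 1, so it stays [ɡ].

[ɡ]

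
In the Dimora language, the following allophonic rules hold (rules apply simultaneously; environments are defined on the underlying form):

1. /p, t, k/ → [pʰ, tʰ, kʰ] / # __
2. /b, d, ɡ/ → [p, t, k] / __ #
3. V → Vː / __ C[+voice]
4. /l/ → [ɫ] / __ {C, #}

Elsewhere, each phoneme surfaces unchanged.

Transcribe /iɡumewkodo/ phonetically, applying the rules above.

/i/ meets the environment for rule 3 (before a voiced consonant) → [iː].
/ɡ/ (between /i/ and /u/) is in the target of rule 2 but the environment (word-finally) is not met → [ɡ].
Rule 3 applies to /u/ (between /ɡ/ and /m/: before a voiced consonant) → [uː].
/m/ — not in any rule's target class → [m].
/e/ (between /m/ and /w/) occurs before a voiced consonant → [eː] by rule 3.
/w/ (between /e/ and /k/) is unaffected → [w].
/k/ (between /w/ and /o/): rule 1 targets it, but not word-initially → unchanged [k].
Rule 3 applies to /o/ (between /k/ and /d/: before a voiced consonant) → [oː].
/d/ (between /o/ and /o/) fails the environment for rule 2, so it stays [d].
/o/ (word-final) is in the target of rule 3 but the environment (before a voiced consonant) is not met → [o].

[iːɡuːmeːwkoːdo]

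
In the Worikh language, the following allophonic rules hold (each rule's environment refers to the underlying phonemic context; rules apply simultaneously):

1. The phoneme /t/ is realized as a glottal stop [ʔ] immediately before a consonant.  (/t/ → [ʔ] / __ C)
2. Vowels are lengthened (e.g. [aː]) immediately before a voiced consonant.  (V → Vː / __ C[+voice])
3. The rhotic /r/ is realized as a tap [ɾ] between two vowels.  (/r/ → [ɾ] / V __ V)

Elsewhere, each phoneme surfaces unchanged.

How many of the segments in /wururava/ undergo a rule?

5

Segments that undergo a rule: /u/ → [uː] (rule 2); /r/ → [ɾ] (rule 3); /u/ → [uː] (rule 2); /r/ → [ɾ] (rule 3); /a/ → [aː] (rule 2).
All other segments surface unchanged.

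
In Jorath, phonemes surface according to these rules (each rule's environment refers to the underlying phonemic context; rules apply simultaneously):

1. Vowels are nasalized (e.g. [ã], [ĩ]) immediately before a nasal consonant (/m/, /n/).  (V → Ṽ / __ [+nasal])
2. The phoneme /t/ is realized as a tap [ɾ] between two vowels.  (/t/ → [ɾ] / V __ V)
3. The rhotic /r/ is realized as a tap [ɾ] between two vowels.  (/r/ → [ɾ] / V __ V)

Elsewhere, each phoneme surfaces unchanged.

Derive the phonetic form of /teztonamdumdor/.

[teztõnãmdũmdor]

/t/ (word-initial) is in the target of rule 2 but the environment (between two vowels) is not met → [t].
/e/ (between /t/ and /z/): rule 1 targets it, but not before a nasal consonant → unchanged [e].
/z/ (between /e/ and /t/): no rule targets it → [z].
/t/ — between /z/ and /o/; rule 2 does not apply here → [t].
Rule 1 applies to /o/ (between /t/ and /n/: before a nasal consonant) → [õ].
/n/ stays [n].
/a/ (between /n/ and /m/) occurs before a nasal consonant → [ã] by rule 1.
/m/ stays [m].
/d/ (between /m/ and /u/): no rule targets it → [d].
Rule 1 applies to /u/ (between /d/ and /m/: before a nasal consonant) → [ũ].
/m/ (between /u/ and /d/) is unaffected → [m].
/d/ (between /m/ and /o/) is unaffected → [d].
/o/ (between /d/ and /r/) fails the environment for rule 1, so it stays [o].
/r/ (word-final) fails the environment for rule 3, so it stays [r].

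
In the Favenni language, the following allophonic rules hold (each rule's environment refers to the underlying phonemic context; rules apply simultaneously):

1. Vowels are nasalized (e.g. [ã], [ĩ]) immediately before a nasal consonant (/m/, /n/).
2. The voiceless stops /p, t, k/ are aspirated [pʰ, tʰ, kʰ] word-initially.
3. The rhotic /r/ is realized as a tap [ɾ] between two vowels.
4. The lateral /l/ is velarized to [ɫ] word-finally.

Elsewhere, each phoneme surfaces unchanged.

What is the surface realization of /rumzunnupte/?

[rũmzũnnupte]

/r/ (word-initial) fails the environment for rule 3, so it stays [r].
/u/ — between /r/ and /m/, before a nasal consonant — surfaces as [ũ] (rule 1).
/u/ (between /z/ and /n/) occurs before a nasal consonant → [ũ] by rule 1.
/u/ (between /n/ and /p/) is in the target of rule 1 but the environment (before a nasal consonant) is not met → [u].
/p/ (between /u/ and /t/) is in the target of rule 2 but the environment (word-initially) is not met → [p].
/t/ — between /p/ and /e/; rule 2 does not apply here → [t].
/e/ (word-final) fails the environment for rule 1, so it stays [e].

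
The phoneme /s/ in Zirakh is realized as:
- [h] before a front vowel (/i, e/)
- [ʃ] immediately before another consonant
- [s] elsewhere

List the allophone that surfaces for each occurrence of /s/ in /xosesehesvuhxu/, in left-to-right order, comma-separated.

Occurrence 1 (position 3): before a front vowel (/i, e/) → [h].
Occurrence 2 (position 5): before a front vowel (/i, e/) → [h].
Occurrence 3 (position 9): immediately before another consonant → [ʃ].

[h], [h], [ʃ]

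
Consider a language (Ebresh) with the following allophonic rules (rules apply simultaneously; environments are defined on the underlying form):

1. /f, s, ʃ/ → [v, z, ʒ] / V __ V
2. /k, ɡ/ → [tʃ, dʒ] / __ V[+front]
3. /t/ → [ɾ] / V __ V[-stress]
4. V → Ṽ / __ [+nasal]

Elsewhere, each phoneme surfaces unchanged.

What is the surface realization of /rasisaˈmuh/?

/r/ (word-initial) is unaffected → [r].
/a/ (between /r/ and /s/) fails the environment for rule 4, so it stays [a].
/s/ (between /a/ and /i/): between two vowels, so rule 1 applies → [z].
/i/ (between /s/ and /s/) is in the target of rule 4 but the environment (before a nasal consonant) is not met → [i].
/s/ (between /i/ and /a/) occurs between two vowels → [z] by rule 1.
/a/ meets the environment for rule 4 (before a nasal consonant) → [ã].
/m/ stays [m].
/u/ (between /m/ and /h/) fails the environment for rule 4, so it stays [u].
/h/ (word-final) is unaffected → [h].

[razizãˈmuh]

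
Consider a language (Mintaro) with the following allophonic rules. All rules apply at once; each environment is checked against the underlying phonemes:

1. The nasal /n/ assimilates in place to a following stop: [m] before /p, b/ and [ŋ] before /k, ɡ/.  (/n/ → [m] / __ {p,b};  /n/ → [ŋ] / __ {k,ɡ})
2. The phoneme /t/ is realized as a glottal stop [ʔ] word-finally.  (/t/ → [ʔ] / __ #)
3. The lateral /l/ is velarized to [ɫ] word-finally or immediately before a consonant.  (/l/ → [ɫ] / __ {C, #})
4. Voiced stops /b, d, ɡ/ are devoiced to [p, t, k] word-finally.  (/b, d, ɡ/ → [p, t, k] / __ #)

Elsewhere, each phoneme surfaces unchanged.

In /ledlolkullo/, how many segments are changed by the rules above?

Segments that undergo a rule: /l/ → [ɫ] (rule 3); /l/ → [ɫ] (rule 3).
All other segments surface unchanged.

2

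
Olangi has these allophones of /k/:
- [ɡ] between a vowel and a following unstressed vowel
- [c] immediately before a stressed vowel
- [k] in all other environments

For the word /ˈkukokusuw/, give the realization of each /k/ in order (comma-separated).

Occurrence 1 (position 1): immediately before a stressed vowel → [c].
Occurrence 2 (position 3): between a vowel and a following unstressed vowel → [ɡ].
Occurrence 3 (position 5): between a vowel and a following unstressed vowel → [ɡ].

[c], [ɡ], [ɡ]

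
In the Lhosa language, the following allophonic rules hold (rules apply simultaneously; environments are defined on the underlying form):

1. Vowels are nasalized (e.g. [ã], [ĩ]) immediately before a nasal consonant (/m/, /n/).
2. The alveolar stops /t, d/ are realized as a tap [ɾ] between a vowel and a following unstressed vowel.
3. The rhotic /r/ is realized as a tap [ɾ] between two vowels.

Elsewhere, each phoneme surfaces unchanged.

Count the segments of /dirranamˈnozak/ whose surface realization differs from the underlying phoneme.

Segments that undergo a rule: /a/ → [ã] (rule 1); /a/ → [ã] (rule 1).
All other segments surface unchanged.

2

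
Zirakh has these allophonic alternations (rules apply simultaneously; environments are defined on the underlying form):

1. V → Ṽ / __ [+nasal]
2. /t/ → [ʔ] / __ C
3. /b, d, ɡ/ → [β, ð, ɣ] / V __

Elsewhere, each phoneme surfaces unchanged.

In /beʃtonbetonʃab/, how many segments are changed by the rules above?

Segments that undergo a rule: /o/ → [õ] (rule 1); /o/ → [õ] (rule 1); /b/ → [β] (rule 3).
All other segments surface unchanged.

3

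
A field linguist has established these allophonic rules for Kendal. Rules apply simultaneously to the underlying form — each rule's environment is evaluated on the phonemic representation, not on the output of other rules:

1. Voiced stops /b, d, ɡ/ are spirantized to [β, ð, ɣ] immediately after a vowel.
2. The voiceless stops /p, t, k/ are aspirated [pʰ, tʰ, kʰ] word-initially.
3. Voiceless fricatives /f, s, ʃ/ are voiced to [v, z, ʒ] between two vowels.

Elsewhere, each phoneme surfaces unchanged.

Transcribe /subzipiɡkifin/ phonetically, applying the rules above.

/s/ (word-initial) is in the target of rule 3 but the environment (between two vowels) is not met → [s].
Rule 1 applies to /b/ (between /u/ and /z/: immediately after a vowel) → [β].
/p/ (between /i/ and /i/) fails the environment for rule 2, so it stays [p].
/ɡ/ — between /i/ and /k/, immediately after a vowel — surfaces as [ɣ] (rule 1).
/k/ (between /ɡ/ and /i/) fails the environment for rule 2, so it stays [k].
Rule 3 applies to /f/ (between /i/ and /i/: between two vowels) → [v].

[suβzipiɣkivin]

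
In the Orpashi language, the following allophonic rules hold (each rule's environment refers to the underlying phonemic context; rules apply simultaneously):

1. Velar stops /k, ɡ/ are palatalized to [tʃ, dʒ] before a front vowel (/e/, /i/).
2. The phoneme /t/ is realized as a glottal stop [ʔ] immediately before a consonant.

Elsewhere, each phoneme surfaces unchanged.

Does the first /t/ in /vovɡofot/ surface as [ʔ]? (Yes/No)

No

/t/ (word-final): rule 2 targets it, but not immediately before a consonant → unchanged [t].
The actual realization is [t], not [ʔ].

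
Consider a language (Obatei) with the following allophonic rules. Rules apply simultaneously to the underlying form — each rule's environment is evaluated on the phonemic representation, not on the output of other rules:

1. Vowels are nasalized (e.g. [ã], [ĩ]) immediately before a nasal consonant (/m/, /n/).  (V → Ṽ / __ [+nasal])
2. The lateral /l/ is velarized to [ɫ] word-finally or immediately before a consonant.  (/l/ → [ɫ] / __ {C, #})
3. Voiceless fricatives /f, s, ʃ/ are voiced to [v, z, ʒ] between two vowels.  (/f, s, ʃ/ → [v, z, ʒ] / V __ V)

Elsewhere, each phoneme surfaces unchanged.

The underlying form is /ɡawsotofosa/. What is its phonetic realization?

[ɡawsotovoza]

/ɡ/ (word-initial) is unaffected → [ɡ].
/a/ (between /ɡ/ and /w/) is in the target of rule 1 but the environment (before a nasal consonant) is not met → [a].
/w/ — not in any rule's target class → [w].
/s/ (between /w/ and /o/): rule 3 targets it, but not between two vowels → unchanged [s].
/o/ — between /s/ and /t/; rule 1 does not apply here → [o].
/t/ — not in any rule's target class → [t].
/o/ (between /t/ and /f/): rule 1 targets it, but not before a nasal consonant → unchanged [o].
/f/ meets the environment for rule 3 (between two vowels) → [v].
/o/ (between /f/ and /s/): rule 1 targets it, but not before a nasal consonant → unchanged [o].
/s/ — between /o/ and /a/, between two vowels — surfaces as [z] (rule 3).
/a/ — word-final; rule 1 does not apply here → [a].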